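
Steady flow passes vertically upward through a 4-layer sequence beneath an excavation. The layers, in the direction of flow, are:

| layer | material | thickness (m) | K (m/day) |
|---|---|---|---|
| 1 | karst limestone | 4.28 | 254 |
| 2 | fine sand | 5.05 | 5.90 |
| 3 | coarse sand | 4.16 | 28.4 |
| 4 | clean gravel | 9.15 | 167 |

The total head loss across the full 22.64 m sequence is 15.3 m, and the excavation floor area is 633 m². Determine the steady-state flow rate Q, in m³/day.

9020

Flow is perpendicular to layering, so the layers act in series and the equivalent K is the thickness-weighted harmonic mean.
Total thickness L = 4.28 + 5.05 + 4.16 + 9.15 = 22.64 m.
Σ(b_i/K_i) = 4.28/254 + 5.05/5.90 + 4.16/28.4 + 9.15/167 = 1.074 d.
K_eq = L / Σ(b_i/K_i) = 22.64 / 1.074 = 21.08 m/day.
Q = K_eq · A · (Δh/L) = 21.08 × 633 × (15.3/22.64) = 9017 m³/day.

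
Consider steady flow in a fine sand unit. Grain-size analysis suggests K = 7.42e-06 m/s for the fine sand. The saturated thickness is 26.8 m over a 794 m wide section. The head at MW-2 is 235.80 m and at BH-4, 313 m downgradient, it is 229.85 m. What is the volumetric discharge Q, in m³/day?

Convert K: 7.42e-06 m/s × 86400 = 0.6411 m/day.
Cross-sectional area A = 794 × 26.8 = 21279 m².
Hydraulic gradient i = (235.80 − 229.85) / 313 = 5.95 / 313 = 0.01901.
Darcy's law: Q = K · A · i = 0.6411 × 21279 × 0.01901 = 259.3 m³/day.

259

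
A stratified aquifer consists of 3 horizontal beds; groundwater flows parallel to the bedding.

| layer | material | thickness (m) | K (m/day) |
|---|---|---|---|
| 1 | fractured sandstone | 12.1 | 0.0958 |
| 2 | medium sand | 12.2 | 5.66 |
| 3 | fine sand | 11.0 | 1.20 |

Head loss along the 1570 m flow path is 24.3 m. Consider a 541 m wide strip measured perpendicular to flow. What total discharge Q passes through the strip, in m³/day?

Flow is parallel to layering, so each bed carries its own Darcy discharge and the transmissivities add.
Σ(K_i·b_i) = 0.0958×12.1 + 5.66×12.2 + 1.20×11.0 = 83.41 m²/day.
Hydraulic gradient i = Δh / L = 24.3 / 1570 = 0.01548.
Q = Σ(K_i·b_i) · W · i = 83.41 × 541 × 0.01548 = 698.4 m³/day.

698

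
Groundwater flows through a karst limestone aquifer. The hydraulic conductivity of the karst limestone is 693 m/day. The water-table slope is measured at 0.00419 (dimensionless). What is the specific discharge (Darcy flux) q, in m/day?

Hydraulic gradient i = 0.00419.
Specific discharge q = K · i = 693.0 × 0.004190 = 2.904 m/day.

2.90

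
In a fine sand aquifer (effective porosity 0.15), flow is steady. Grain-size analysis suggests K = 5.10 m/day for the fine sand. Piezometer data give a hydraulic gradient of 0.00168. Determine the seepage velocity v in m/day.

0.0571

Hydraulic gradient i = 0.00168.
Darcy flux q = K · i = 5.100 × 0.001680 = 0.008568 m/day.
Seepage velocity v = q / n_e = 0.008568 / 0.15 = 0.05712 m/day.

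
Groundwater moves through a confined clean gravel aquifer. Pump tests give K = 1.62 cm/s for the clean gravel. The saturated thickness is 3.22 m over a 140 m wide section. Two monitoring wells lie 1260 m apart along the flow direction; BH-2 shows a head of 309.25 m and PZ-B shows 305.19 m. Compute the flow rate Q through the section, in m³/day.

Convert K: 1.62 cm/s × 864 = 1400 m/day.
Cross-sectional area A = 140 × 3.22 = 450.8 m².
Hydraulic gradient i = (309.25 − 305.19) / 1260 = 4.06 / 1260 = 0.003222.
Darcy's law: Q = K · A · i = 1400 × 450.8 × 0.003222 = 2033 m³/day.

2030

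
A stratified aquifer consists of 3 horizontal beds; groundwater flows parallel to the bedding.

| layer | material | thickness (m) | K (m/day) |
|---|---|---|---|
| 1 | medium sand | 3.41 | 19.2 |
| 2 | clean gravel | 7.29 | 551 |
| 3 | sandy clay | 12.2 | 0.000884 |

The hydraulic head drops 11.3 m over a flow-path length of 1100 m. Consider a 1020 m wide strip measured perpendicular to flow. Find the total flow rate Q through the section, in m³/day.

42800

Flow is parallel to layering, so each bed carries its own Darcy discharge and the transmissivities add.
Σ(K_i·b_i) = 19.2×3.41 + 551×7.29 + 0.000884×12.2 = 4082 m²/day.
Hydraulic gradient i = Δh / L = 11.3 / 1100 = 0.01027.
Q = Σ(K_i·b_i) · W · i = 4082 × 1020 × 0.01027 = 42775 m³/day.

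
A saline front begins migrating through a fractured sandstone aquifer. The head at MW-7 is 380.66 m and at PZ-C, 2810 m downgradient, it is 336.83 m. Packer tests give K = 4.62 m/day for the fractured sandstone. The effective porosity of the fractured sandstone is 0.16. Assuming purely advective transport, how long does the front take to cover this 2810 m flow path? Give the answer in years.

Hydraulic gradient i = (380.66 − 336.83) / 2810 = 43.83 / 2810 = 0.01560.
Darcy flux q = K · i = 4.620 × 0.01560 = 0.07206 m/day.
Seepage velocity v = q / n_e = 0.07206 / 0.16 = 0.4504 m/day.
Travel time t = L / v = 2810 / 0.4504 = 6239 days = 17.08 years.

17.1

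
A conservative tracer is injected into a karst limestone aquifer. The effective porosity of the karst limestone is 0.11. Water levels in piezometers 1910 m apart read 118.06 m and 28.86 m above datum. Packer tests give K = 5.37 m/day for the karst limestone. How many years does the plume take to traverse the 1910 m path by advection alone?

2.29

Hydraulic gradient i = (118.06 − 28.86) / 1910 = 89.2 / 1910 = 0.04670.
Darcy flux q = K · i = 5.370 × 0.04670 = 0.2508 m/day.
Seepage velocity v = q / n_e = 0.2508 / 0.11 = 2.280 m/day.
Travel time t = L / v = 1910 / 2.280 = 837.8 days = 2.294 years.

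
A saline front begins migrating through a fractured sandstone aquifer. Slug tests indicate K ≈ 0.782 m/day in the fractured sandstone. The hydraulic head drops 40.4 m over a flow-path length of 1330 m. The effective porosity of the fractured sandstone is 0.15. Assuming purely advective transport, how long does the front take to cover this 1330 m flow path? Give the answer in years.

23.0

Hydraulic gradient i = Δh / L = 40.4 / 1330 = 0.03038.
Darcy flux q = K · i = 0.7820 × 0.03038 = 0.02375 m/day.
Seepage velocity v = q / n_e = 0.02375 / 0.15 = 0.1584 m/day.
Travel time t = L / v = 1330 / 0.1584 = 8399 days = 22.99 years.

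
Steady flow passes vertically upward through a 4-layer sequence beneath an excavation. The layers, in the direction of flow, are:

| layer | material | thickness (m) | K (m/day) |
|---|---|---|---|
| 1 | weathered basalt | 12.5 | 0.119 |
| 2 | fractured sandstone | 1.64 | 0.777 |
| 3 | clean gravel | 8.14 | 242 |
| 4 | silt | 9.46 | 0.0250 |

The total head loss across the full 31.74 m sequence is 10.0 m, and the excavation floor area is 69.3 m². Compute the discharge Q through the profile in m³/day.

1.43

Flow is perpendicular to layering, so the layers act in series and the equivalent K is the thickness-weighted harmonic mean.
Total thickness L = 12.5 + 1.64 + 8.14 + 9.46 = 31.74 m.
Σ(b_i/K_i) = 12.5/0.119 + 1.64/0.777 + 8.14/242 + 9.46/0.0250 = 485.6 d.
K_eq = L / Σ(b_i/K_i) = 31.74 / 485.6 = 0.06536 m/day.
Q = K_eq · A · (Δh/L) = 0.06536 × 69.3 × (10.0/31.74) = 1.427 m³/day.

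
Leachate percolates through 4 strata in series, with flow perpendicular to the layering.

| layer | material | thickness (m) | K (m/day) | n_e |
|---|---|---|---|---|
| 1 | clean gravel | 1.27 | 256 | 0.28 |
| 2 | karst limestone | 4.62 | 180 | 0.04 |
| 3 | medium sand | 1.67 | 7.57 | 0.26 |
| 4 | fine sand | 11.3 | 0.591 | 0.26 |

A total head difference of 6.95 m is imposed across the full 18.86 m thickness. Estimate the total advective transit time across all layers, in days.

10.9

With flow normal to the layers, continuity requires the same specific discharge q through every layer.
Σ(b_i/K_i) = 1.27/256 + 4.62/180 + 1.67/7.57 + 11.3/0.591 = 19.37 d.
q = Δh / Σ(b_i/K_i) = 6.95 / 19.37 = 0.3588 m/day.
In each layer the seepage velocity is v_i = q/n_i, so the layer transit time is t_i = b_i·n_i / q:
  layer 1 (clean gravel): t_1 = 1.27 × 0.28 / 0.3588 = 0.9911 d
  layer 2 (karst limestone): t_2 = 4.62 × 0.04 / 0.3588 = 0.5151 d
  layer 3 (medium sand): t_3 = 1.67 × 0.26 / 0.3588 = 1.210 d
  layer 4 (fine sand): t_4 = 11.3 × 0.26 / 0.3588 = 8.189 d
Total t = Σ t_i = 10.91 days.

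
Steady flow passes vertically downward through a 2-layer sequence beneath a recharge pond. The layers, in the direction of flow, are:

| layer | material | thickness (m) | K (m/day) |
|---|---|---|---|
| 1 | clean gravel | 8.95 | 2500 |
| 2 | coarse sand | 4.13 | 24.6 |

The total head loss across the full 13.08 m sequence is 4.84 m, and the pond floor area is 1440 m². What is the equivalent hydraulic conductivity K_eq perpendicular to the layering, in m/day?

Flow is perpendicular to layering, so the layers act in series and the equivalent K is the thickness-weighted harmonic mean.
Total thickness L = 8.95 + 4.13 = 13.08 m.
Σ(b_i/K_i) = 8.95/2500 + 4.13/24.6 = 0.1715 d.
K_eq = L / Σ(b_i/K_i) = 13.08 / 0.1715 = 76.28 m/day.

76.3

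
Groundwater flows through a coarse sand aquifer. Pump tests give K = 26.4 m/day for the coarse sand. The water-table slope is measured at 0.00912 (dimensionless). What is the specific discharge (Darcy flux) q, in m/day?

Hydraulic gradient i = 0.00912.
Specific discharge q = K · i = 26.40 × 0.009120 = 0.2408 m/day.

0.241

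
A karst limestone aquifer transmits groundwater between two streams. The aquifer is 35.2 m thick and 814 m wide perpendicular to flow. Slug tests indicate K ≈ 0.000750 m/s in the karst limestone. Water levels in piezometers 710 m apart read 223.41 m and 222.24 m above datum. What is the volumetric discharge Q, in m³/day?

Convert K: 0.000750 m/s × 86400 = 64.80 m/day.
Cross-sectional area A = 814 × 35.2 = 28653 m².
Hydraulic gradient i = (223.41 − 222.24) / 710 = 1.17 / 710 = 0.001648.
Darcy's law: Q = K · A · i = 64.80 × 28653 × 0.001648 = 3060 m³/day.

3060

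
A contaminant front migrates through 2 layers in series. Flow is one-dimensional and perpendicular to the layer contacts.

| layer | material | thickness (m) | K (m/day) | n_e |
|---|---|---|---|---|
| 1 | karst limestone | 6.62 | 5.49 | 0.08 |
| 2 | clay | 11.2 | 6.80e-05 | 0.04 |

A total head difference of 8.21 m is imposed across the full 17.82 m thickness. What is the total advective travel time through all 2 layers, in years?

53.7

With flow normal to the layers, continuity requires the same specific discharge q through every layer.
Σ(b_i/K_i) = 6.62/5.49 + 11.2/6.80e-05 = 1.647e+05 d.
q = Δh / Σ(b_i/K_i) = 8.21 / 1.647e+05 = 4.985e-05 m/day.
In each layer the seepage velocity is v_i = q/n_i, so the layer transit time is t_i = b_i·n_i / q:
  layer 1 (karst limestone): t_1 = 6.62 × 0.08 / 4.985e-05 = 10625 d
  layer 2 (clay): t_2 = 11.2 × 0.04 / 4.985e-05 = 8988 d
Total t = Σ t_i = 19612 days = 53.70 years.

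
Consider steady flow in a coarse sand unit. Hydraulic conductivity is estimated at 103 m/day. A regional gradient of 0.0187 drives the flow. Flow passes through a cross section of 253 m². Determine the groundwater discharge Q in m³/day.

487

Hydraulic gradient i = 0.0187.
Darcy's law: Q = K · A · i = 103.0 × 253.0 × 0.01870 = 487.3 m³/day.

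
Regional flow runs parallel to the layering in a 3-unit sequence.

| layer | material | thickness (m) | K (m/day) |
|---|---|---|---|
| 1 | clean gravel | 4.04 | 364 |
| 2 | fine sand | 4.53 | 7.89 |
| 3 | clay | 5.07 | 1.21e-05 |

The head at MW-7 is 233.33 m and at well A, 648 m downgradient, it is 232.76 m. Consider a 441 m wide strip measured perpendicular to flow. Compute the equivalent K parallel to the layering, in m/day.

Flow is parallel to layering, so each bed carries its own Darcy discharge and the transmissivities add.
Σ(K_i·b_i) = 364×4.04 + 7.89×4.53 + 1.21e-05×5.07 = 1506 m²/day.
Total thickness b = 13.64 m, so K_eq = Σ(K_i·b_i)/b = 110.4 m/day.

110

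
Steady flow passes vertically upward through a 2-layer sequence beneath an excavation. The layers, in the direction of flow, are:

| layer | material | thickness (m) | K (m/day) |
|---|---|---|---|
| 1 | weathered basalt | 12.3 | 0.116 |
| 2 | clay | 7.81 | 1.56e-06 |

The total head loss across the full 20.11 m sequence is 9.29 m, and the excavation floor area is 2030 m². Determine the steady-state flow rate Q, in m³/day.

0.00377

Flow is perpendicular to layering, so the layers act in series and the equivalent K is the thickness-weighted harmonic mean.
Total thickness L = 12.3 + 7.81 = 20.11 m.
Σ(b_i/K_i) = 12.3/0.116 + 7.81/1.56e-06 = 5.007e+06 d.
K_eq = L / Σ(b_i/K_i) = 20.11 / 5.007e+06 = 4.017e-06 m/day.
Q = K_eq · A · (Δh/L) = 4.017e-06 × 2030 × (9.29/20.11) = 0.003767 m³/day.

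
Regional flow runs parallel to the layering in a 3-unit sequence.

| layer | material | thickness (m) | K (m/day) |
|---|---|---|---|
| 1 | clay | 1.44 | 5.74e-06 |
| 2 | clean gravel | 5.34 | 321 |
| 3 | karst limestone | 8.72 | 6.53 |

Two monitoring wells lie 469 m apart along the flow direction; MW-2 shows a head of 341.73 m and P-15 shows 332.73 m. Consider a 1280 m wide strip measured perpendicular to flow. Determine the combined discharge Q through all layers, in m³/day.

Flow is parallel to layering, so each bed carries its own Darcy discharge and the transmissivities add.
Σ(K_i·b_i) = 5.74e-06×1.44 + 321×5.34 + 6.53×8.72 = 1771 m²/day.
Hydraulic gradient i = (341.73 − 332.73) / 469 = 9 / 469 = 0.01919.
Q = Σ(K_i·b_i) · W · i = 1771 × 1280 × 0.01919 = 43503 m³/day.

43500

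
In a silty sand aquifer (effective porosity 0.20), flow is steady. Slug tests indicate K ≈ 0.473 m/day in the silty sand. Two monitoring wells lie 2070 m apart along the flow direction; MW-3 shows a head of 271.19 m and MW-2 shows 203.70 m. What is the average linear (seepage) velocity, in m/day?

Hydraulic gradient i = (271.19 − 203.70) / 2070 = 67.49 / 2070 = 0.03260.
Darcy flux q = K · i = 0.4730 × 0.03260 = 0.01542 m/day.
Seepage velocity v = q / n_e = 0.01542 / 0.20 = 0.07711 m/day.

0.0771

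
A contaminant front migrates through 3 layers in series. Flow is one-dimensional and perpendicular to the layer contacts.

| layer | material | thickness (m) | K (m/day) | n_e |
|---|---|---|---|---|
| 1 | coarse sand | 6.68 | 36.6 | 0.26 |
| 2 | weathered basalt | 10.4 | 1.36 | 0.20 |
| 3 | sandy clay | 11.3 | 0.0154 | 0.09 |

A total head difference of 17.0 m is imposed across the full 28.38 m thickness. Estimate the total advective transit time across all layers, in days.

With flow normal to the layers, continuity requires the same specific discharge q through every layer.
Σ(b_i/K_i) = 6.68/36.6 + 10.4/1.36 + 11.3/0.0154 = 741.6 d.
q = Δh / Σ(b_i/K_i) = 17.0 / 741.6 = 0.02292 m/day.
In each layer the seepage velocity is v_i = q/n_i, so the layer transit time is t_i = b_i·n_i / q:
  layer 1 (coarse sand): t_1 = 6.68 × 0.26 / 0.02292 = 75.76 d
  layer 2 (weathered basalt): t_2 = 10.4 × 0.20 / 0.02292 = 90.74 d
  layer 3 (sandy clay): t_3 = 11.3 × 0.09 / 0.02292 = 44.36 d
Total t = Σ t_i = 210.9 days.

211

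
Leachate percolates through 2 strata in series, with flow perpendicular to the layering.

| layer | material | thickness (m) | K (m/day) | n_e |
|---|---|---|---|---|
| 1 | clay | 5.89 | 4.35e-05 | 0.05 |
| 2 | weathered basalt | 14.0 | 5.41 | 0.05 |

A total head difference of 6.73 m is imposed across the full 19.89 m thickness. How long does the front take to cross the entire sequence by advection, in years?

54.8

With flow normal to the layers, continuity requires the same specific discharge q through every layer.
Σ(b_i/K_i) = 5.89/4.35e-05 + 14.0/5.41 = 1.354e+05 d.
q = Δh / Σ(b_i/K_i) = 6.73 / 1.354e+05 = 4.970e-05 m/day.
In each layer the seepage velocity is v_i = q/n_i, so the layer transit time is t_i = b_i·n_i / q:
  layer 1 (clay): t_1 = 5.89 × 0.05 / 4.970e-05 = 5925 d
  layer 2 (weathered basalt): t_2 = 14.0 × 0.05 / 4.970e-05 = 14084 d
Total t = Σ t_i = 20009 days = 54.78 years.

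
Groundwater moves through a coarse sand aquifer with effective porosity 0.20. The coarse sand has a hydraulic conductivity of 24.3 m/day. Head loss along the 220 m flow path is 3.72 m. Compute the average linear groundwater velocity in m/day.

2.05

Hydraulic gradient i = Δh / L = 3.72 / 220 = 0.01691.
Darcy flux q = K · i = 24.30 × 0.01691 = 0.4109 m/day.
Seepage velocity v = q / n_e = 0.4109 / 0.20 = 2.054 m/day.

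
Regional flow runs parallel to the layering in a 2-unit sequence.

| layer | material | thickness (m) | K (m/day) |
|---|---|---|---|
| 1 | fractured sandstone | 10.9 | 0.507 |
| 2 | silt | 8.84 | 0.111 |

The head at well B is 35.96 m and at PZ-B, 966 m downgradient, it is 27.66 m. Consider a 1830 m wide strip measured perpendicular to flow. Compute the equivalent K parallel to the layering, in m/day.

Flow is parallel to layering, so each bed carries its own Darcy discharge and the transmissivities add.
Σ(K_i·b_i) = 0.507×10.9 + 0.111×8.84 = 6.508 m²/day.
Total thickness b = 19.74 m, so K_eq = Σ(K_i·b_i)/b = 0.3297 m/day.

0.330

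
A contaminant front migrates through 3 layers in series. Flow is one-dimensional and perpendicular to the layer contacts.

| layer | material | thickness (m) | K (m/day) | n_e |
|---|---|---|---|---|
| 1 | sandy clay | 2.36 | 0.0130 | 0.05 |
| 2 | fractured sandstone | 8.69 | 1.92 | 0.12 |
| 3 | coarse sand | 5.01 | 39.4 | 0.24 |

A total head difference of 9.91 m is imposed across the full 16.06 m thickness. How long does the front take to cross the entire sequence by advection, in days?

44.4

With flow normal to the layers, continuity requires the same specific discharge q through every layer.
Σ(b_i/K_i) = 2.36/0.0130 + 8.69/1.92 + 5.01/39.4 = 186.2 d.
q = Δh / Σ(b_i/K_i) = 9.91 / 186.2 = 0.05322 m/day.
In each layer the seepage velocity is v_i = q/n_i, so the layer transit time is t_i = b_i·n_i / q:
  layer 1 (sandy clay): t_1 = 2.36 × 0.05 / 0.05322 = 2.217 d
  layer 2 (fractured sandstone): t_2 = 8.69 × 0.12 / 0.05322 = 19.59 d
  layer 3 (coarse sand): t_3 = 5.01 × 0.24 / 0.05322 = 22.59 d
Total t = Σ t_i = 44.40 days.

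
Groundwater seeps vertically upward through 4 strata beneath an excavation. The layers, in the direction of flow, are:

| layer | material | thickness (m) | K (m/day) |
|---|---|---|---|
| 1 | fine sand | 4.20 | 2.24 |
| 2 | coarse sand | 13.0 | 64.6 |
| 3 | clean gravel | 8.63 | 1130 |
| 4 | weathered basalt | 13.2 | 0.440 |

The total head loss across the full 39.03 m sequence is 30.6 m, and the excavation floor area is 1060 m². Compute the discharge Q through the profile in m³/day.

1010

Flow is perpendicular to layering, so the layers act in series and the equivalent K is the thickness-weighted harmonic mean.
Total thickness L = 4.20 + 13.0 + 8.63 + 13.2 = 39.03 m.
Σ(b_i/K_i) = 4.20/2.24 + 13.0/64.6 + 8.63/1130 + 13.2/0.440 = 32.08 d.
K_eq = L / Σ(b_i/K_i) = 39.03 / 32.08 = 1.216 m/day.
Q = K_eq · A · (Δh/L) = 1.216 × 1060 × (30.6/39.03) = 1011 m³/day.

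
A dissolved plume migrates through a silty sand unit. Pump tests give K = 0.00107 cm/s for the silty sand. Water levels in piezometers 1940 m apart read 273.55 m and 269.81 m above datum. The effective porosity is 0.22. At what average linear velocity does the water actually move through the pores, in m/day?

Convert K: 0.00107 cm/s × 864 = 0.9245 m/day.
Hydraulic gradient i = (273.55 − 269.81) / 1940 = 3.74 / 1940 = 0.001928.
Darcy flux q = K · i = 0.9245 × 0.001928 = 0.001782 m/day.
Seepage velocity v = q / n_e = 0.001782 / 0.22 = 0.008101 m/day.

0.00810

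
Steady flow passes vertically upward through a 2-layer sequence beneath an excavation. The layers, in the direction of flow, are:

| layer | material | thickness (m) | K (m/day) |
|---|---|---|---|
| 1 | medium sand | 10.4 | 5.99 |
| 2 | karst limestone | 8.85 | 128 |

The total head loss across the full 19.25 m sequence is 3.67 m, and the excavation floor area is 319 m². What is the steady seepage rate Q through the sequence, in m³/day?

Flow is perpendicular to layering, so the layers act in series and the equivalent K is the thickness-weighted harmonic mean.
Total thickness L = 10.4 + 8.85 = 19.25 m.
Σ(b_i/K_i) = 10.4/5.99 + 8.85/128 = 1.805 d.
K_eq = L / Σ(b_i/K_i) = 19.25 / 1.805 = 10.66 m/day.
Q = K_eq · A · (Δh/L) = 10.66 × 319 × (3.67/19.25) = 648.5 m³/day.

648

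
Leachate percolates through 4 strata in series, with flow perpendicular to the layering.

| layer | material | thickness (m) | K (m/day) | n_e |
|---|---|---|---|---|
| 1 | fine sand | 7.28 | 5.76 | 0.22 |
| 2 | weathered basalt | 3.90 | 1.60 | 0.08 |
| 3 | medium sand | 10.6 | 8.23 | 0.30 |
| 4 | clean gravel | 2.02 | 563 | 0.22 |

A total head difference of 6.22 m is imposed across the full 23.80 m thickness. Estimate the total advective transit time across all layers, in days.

4.45

With flow normal to the layers, continuity requires the same specific discharge q through every layer.
Σ(b_i/K_i) = 7.28/5.76 + 3.90/1.60 + 10.6/8.23 + 2.02/563 = 4.993 d.
q = Δh / Σ(b_i/K_i) = 6.22 / 4.993 = 1.246 m/day.
In each layer the seepage velocity is v_i = q/n_i, so the layer transit time is t_i = b_i·n_i / q:
  layer 1 (fine sand): t_1 = 7.28 × 0.22 / 1.246 = 1.286 d
  layer 2 (weathered basalt): t_2 = 3.90 × 0.08 / 1.246 = 0.2505 d
  layer 3 (medium sand): t_3 = 10.6 × 0.30 / 1.246 = 2.553 d
  layer 4 (clean gravel): t_4 = 2.02 × 0.22 / 1.246 = 0.3567 d
Total t = Σ t_i = 4.445 days.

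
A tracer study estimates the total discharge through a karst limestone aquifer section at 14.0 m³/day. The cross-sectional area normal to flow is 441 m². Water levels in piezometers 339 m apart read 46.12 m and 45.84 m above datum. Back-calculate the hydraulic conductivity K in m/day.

38.4

Hydraulic gradient i = (46.12 − 45.84) / 339 = 0.28 / 339 = 0.0008260.
From Q = K·A·i, K = Q / (A·i) = 14.0 / (441.0 × 0.0008260) = 38.44 m/day.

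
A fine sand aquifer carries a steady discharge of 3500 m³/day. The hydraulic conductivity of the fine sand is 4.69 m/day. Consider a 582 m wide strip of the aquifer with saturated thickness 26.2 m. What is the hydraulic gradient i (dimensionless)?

0.0489

Cross-sectional area A = 582 × 26.2 = 15248 m².
From Q = K·A·i, i = Q / (K·A) = 3500 / (4.690 × 15248) = 0.04894.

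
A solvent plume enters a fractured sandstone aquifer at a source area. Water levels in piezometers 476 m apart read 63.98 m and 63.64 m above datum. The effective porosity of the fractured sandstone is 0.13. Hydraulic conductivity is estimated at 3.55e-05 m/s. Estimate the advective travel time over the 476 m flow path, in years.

Convert K: 3.55e-05 m/s × 86400 = 3.067 m/day.
Hydraulic gradient i = (63.98 − 63.64) / 476 = 0.34 / 476 = 0.0007143.
Darcy flux q = K · i = 3.067 × 0.0007143 = 0.002191 m/day.
Seepage velocity v = q / n_e = 0.002191 / 0.13 = 0.01685 m/day.
Travel time t = L / v = 476 / 0.01685 = 28245 days = 77.33 years.

77.3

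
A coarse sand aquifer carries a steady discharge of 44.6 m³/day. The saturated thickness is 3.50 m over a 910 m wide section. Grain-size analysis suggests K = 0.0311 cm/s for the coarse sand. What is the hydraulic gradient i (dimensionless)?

Convert K: 0.0311 cm/s × 864 = 26.87 m/day.
Cross-sectional area A = 910 × 3.50 = 3185 m².
From Q = K·A·i, i = Q / (K·A) = 44.6 / (26.87 × 3185) = 0.0005211.

0.000521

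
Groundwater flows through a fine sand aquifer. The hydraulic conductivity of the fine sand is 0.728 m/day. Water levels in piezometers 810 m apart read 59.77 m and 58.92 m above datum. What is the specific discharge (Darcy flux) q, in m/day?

Hydraulic gradient i = (59.77 − 58.92) / 810 = 0.85 / 810 = 0.001049.
Specific discharge q = K · i = 0.7280 × 0.001049 = 0.0007640 m/day.

0.000764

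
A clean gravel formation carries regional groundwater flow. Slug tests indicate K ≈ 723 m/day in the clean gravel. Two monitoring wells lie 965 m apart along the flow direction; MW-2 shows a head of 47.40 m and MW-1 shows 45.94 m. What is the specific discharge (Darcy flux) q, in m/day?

1.09

Hydraulic gradient i = (47.40 − 45.94) / 965 = 1.46 / 965 = 0.001513.
Specific discharge q = K · i = 723.0 × 0.001513 = 1.094 m/day.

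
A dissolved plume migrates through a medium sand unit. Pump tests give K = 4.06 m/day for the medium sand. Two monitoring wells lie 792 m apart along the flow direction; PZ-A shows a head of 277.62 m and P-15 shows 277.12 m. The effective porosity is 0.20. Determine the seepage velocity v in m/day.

0.0128

Hydraulic gradient i = (277.62 − 277.12) / 792 = 0.5 / 792 = 0.0006313.
Darcy flux q = K · i = 4.060 × 0.0006313 = 0.002563 m/day.
Seepage velocity v = q / n_e = 0.002563 / 0.20 = 0.01282 m/day.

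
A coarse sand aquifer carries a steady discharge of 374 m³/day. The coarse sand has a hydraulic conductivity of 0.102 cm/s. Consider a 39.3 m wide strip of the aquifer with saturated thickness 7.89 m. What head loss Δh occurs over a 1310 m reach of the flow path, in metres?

17.9

Convert K: 0.102 cm/s × 864 = 88.13 m/day.
Cross-sectional area A = 39.3 × 7.89 = 310.1 m².
From Q = K·A·i, i = Q / (K·A) = 374 / (88.13 × 310.1) = 0.01369.
Head loss Δh = i · L = 0.01369 × 1310 = 17.93 m.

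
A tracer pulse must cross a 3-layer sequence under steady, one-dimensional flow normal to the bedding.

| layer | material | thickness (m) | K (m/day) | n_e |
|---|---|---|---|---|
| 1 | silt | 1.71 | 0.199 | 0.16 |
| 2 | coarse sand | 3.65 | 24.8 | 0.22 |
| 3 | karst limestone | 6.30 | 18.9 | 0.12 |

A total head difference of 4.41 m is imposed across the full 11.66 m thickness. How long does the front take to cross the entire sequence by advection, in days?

3.77

With flow normal to the layers, continuity requires the same specific discharge q through every layer.
Σ(b_i/K_i) = 1.71/0.199 + 3.65/24.8 + 6.30/18.9 = 9.073 d.
q = Δh / Σ(b_i/K_i) = 4.41 / 9.073 = 0.4860 m/day.
In each layer the seepage velocity is v_i = q/n_i, so the layer transit time is t_i = b_i·n_i / q:
  layer 1 (silt): t_1 = 1.71 × 0.16 / 0.4860 = 0.5629 d
  layer 2 (coarse sand): t_2 = 3.65 × 0.22 / 0.4860 = 1.652 d
  layer 3 (karst limestone): t_3 = 6.30 × 0.12 / 0.4860 = 1.555 d
Total t = Σ t_i = 3.771 days.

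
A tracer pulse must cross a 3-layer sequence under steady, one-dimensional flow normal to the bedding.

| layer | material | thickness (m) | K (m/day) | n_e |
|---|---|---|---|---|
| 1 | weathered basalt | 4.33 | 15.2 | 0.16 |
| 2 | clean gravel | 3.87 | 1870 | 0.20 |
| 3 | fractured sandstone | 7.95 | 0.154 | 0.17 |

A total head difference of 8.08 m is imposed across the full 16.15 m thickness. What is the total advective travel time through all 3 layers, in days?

18.1

With flow normal to the layers, continuity requires the same specific discharge q through every layer.
Σ(b_i/K_i) = 4.33/15.2 + 3.87/1870 + 7.95/0.154 = 51.91 d.
q = Δh / Σ(b_i/K_i) = 8.08 / 51.91 = 0.1557 m/day.
In each layer the seepage velocity is v_i = q/n_i, so the layer transit time is t_i = b_i·n_i / q:
  layer 1 (weathered basalt): t_1 = 4.33 × 0.16 / 0.1557 = 4.451 d
  layer 2 (clean gravel): t_2 = 3.87 × 0.20 / 0.1557 = 4.973 d
  layer 3 (fractured sandstone): t_3 = 7.95 × 0.17 / 0.1557 = 8.683 d
Total t = Σ t_i = 18.11 days.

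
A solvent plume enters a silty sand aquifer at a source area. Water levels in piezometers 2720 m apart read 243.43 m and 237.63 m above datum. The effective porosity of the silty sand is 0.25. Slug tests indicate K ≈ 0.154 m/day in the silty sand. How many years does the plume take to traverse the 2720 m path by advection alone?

5670

Hydraulic gradient i = (243.43 − 237.63) / 2720 = 5.8 / 2720 = 0.002132.
Darcy flux q = K · i = 0.1540 × 0.002132 = 0.0003284 m/day.
Seepage velocity v = q / n_e = 0.0003284 / 0.25 = 0.001314 m/day.
Travel time t = L / v = 2720 / 0.001314 = 2.071e+06 days = 5669 years.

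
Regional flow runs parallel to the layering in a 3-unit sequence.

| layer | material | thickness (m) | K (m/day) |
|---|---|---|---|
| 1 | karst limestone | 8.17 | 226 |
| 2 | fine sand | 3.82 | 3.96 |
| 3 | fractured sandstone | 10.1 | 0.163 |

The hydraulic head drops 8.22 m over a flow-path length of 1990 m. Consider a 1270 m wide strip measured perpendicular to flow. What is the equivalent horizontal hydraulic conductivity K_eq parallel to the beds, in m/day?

Flow is parallel to layering, so each bed carries its own Darcy discharge and the transmissivities add.
Σ(K_i·b_i) = 226×8.17 + 3.96×3.82 + 0.163×10.1 = 1863 m²/day.
Total thickness b = 22.09 m, so K_eq = Σ(K_i·b_i)/b = 84.35 m/day.

84.3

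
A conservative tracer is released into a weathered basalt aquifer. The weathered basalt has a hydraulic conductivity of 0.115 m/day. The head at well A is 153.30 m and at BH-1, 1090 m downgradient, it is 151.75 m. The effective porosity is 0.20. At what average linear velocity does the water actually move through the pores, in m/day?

0.000818

Hydraulic gradient i = (153.30 − 151.75) / 1090 = 1.55 / 1090 = 0.001422.
Darcy flux q = K · i = 0.1150 × 0.001422 = 0.0001635 m/day.
Seepage velocity v = q / n_e = 0.0001635 / 0.20 = 0.0008177 m/day.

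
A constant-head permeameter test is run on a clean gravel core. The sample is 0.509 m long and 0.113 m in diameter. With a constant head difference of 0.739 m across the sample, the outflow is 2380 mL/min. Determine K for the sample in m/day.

Cross-sectional area A = π·(d/2)² = π × (0.113/2)² = 0.01003 m².
Convert discharge: 2380 mL/min = 3.967e-05 m³/s.
Darcy's law rearranged: K = Q·L / (A·Δh) = 3.967e-05 × 0.509 / (0.01003 × 0.739) = 0.002724 m/s = 235.4 m/day.

235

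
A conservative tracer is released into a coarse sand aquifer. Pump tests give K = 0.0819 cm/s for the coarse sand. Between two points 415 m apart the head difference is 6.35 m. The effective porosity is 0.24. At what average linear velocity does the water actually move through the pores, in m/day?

Convert K: 0.0819 cm/s × 864 = 70.76 m/day.
Hydraulic gradient i = Δh / L = 6.35 / 415 = 0.01530.
Darcy flux q = K · i = 70.76 × 0.01530 = 1.083 m/day.
Seepage velocity v = q / n_e = 1.083 / 0.24 = 4.511 m/day.

4.51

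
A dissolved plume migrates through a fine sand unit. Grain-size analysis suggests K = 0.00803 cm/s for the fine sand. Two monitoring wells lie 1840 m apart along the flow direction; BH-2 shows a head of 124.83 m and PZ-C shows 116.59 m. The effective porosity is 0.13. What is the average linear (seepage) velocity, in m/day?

0.239

Convert K: 0.00803 cm/s × 864 = 6.938 m/day.
Hydraulic gradient i = (124.83 − 116.59) / 1840 = 8.24 / 1840 = 0.004478.
Darcy flux q = K · i = 6.938 × 0.004478 = 0.03107 m/day.
Seepage velocity v = q / n_e = 0.03107 / 0.13 = 0.2390 m/day.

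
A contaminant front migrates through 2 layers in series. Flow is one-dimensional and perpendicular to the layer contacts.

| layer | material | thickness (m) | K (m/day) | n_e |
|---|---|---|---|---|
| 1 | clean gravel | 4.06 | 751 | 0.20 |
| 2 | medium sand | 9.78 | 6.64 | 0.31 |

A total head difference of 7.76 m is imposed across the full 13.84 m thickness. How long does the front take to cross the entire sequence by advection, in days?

With flow normal to the layers, continuity requires the same specific discharge q through every layer.
Σ(b_i/K_i) = 4.06/751 + 9.78/6.64 = 1.478 d.
q = Δh / Σ(b_i/K_i) = 7.76 / 1.478 = 5.249 m/day.
In each layer the seepage velocity is v_i = q/n_i, so the layer transit time is t_i = b_i·n_i / q:
  layer 1 (clean gravel): t_1 = 4.06 × 0.20 / 5.249 = 0.1547 d
  layer 2 (medium sand): t_2 = 9.78 × 0.31 / 5.249 = 0.5776 d
Total t = Σ t_i = 0.7323 days.

0.732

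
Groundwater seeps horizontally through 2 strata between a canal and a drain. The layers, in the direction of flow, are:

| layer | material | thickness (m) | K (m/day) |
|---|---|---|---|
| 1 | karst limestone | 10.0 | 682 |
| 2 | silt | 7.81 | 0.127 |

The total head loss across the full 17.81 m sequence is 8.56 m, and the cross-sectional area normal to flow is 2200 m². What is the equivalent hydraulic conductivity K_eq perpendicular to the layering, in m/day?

Flow is perpendicular to layering, so the layers act in series and the equivalent K is the thickness-weighted harmonic mean.
Total thickness L = 10.0 + 7.81 = 17.81 m.
Σ(b_i/K_i) = 10.0/682 + 7.81/0.127 = 61.51 d.
K_eq = L / Σ(b_i/K_i) = 17.81 / 61.51 = 0.2895 m/day.

0.290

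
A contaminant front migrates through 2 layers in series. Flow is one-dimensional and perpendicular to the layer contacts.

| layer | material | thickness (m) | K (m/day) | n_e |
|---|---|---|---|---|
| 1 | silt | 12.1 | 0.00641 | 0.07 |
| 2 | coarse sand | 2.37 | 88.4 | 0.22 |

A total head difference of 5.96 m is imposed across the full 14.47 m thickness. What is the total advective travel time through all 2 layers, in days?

With flow normal to the layers, continuity requires the same specific discharge q through every layer.
Σ(b_i/K_i) = 12.1/0.00641 + 2.37/88.4 = 1888 d.
q = Δh / Σ(b_i/K_i) = 5.96 / 1888 = 0.003157 m/day.
In each layer the seepage velocity is v_i = q/n_i, so the layer transit time is t_i = b_i·n_i / q:
  layer 1 (silt): t_1 = 12.1 × 0.07 / 0.003157 = 268.3 d
  layer 2 (coarse sand): t_2 = 2.37 × 0.22 / 0.003157 = 165.1 d
Total t = Σ t_i = 433.4 days.

433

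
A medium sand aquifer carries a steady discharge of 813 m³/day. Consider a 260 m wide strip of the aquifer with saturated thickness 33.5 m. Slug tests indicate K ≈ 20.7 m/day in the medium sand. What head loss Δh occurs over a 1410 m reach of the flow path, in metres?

Cross-sectional area A = 260 × 33.5 = 8710 m².
From Q = K·A·i, i = Q / (K·A) = 813 / (20.70 × 8710) = 0.004509.
Head loss Δh = i · L = 0.004509 × 1410 = 6.358 m.

6.36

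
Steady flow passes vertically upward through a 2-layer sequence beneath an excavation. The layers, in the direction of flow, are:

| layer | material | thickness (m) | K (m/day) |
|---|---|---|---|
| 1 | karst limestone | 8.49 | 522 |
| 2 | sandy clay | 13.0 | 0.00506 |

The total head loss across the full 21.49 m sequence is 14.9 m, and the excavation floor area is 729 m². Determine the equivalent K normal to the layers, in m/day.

0.00836

Flow is perpendicular to layering, so the layers act in series and the equivalent K is the thickness-weighted harmonic mean.
Total thickness L = 8.49 + 13.0 = 21.49 m.
Σ(b_i/K_i) = 8.49/522 + 13.0/0.00506 = 2569 d.
K_eq = L / Σ(b_i/K_i) = 21.49 / 2569 = 0.008365 m/day.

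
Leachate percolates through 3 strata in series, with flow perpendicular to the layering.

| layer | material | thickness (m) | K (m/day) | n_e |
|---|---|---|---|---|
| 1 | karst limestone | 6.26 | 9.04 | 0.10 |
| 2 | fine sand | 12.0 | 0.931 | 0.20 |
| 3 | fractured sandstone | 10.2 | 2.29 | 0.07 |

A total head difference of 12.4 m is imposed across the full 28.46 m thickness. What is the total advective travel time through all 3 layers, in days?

5.44

With flow normal to the layers, continuity requires the same specific discharge q through every layer.
Σ(b_i/K_i) = 6.26/9.04 + 12.0/0.931 + 10.2/2.29 = 18.04 d.
q = Δh / Σ(b_i/K_i) = 12.4 / 18.04 = 0.6875 m/day.
In each layer the seepage velocity is v_i = q/n_i, so the layer transit time is t_i = b_i·n_i / q:
  layer 1 (karst limestone): t_1 = 6.26 × 0.10 / 0.6875 = 0.9105 d
  layer 2 (fine sand): t_2 = 12.0 × 0.20 / 0.6875 = 3.491 d
  layer 3 (fractured sandstone): t_3 = 10.2 × 0.07 / 0.6875 = 1.039 d
Total t = Σ t_i = 5.440 days.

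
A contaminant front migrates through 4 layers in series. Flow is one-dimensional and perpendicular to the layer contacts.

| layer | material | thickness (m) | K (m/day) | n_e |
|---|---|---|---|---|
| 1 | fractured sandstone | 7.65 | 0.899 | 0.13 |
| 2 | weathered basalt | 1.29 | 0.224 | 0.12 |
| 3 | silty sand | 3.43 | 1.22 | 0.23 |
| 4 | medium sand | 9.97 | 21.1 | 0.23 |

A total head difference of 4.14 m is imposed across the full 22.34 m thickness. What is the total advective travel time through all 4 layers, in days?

With flow normal to the layers, continuity requires the same specific discharge q through every layer.
Σ(b_i/K_i) = 7.65/0.899 + 1.29/0.224 + 3.43/1.22 + 9.97/21.1 = 17.55 d.
q = Δh / Σ(b_i/K_i) = 4.14 / 17.55 = 0.2359 m/day.
In each layer the seepage velocity is v_i = q/n_i, so the layer transit time is t_i = b_i·n_i / q:
  layer 1 (fractured sandstone): t_1 = 7.65 × 0.13 / 0.2359 = 4.216 d
  layer 2 (weathered basalt): t_2 = 1.29 × 0.12 / 0.2359 = 0.6563 d
  layer 3 (silty sand): t_3 = 3.43 × 0.23 / 0.2359 = 3.345 d
  layer 4 (medium sand): t_4 = 9.97 × 0.23 / 0.2359 = 9.722 d
Total t = Σ t_i = 17.94 days.

17.9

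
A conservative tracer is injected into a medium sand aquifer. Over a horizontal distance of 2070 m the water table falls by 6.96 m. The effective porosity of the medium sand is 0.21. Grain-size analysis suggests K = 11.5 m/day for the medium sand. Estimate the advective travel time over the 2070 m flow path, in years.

Hydraulic gradient i = Δh / L = 6.96 / 2070 = 0.003362.
Darcy flux q = K · i = 11.50 × 0.003362 = 0.03867 m/day.
Seepage velocity v = q / n_e = 0.03867 / 0.21 = 0.1841 m/day.
Travel time t = L / v = 2070 / 0.1841 = 11242 days = 30.78 years.

30.8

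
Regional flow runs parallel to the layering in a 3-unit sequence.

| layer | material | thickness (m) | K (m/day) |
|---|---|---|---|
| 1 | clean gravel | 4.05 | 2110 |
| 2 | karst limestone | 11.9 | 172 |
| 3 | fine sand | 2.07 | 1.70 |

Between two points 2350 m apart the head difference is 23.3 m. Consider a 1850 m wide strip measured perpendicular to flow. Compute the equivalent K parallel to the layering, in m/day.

Flow is parallel to layering, so each bed carries its own Darcy discharge and the transmissivities add.
Σ(K_i·b_i) = 2110×4.05 + 172×11.9 + 1.70×2.07 = 10596 m²/day.
Total thickness b = 18.02 m, so K_eq = Σ(K_i·b_i)/b = 588.0 m/day.

588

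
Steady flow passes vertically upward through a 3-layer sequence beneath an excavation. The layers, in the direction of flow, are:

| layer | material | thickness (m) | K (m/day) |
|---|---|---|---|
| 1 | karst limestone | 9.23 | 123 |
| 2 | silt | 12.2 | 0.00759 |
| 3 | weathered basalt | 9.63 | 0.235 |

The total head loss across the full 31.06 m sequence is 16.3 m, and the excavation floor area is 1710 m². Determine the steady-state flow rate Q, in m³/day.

16.9

Flow is perpendicular to layering, so the layers act in series and the equivalent K is the thickness-weighted harmonic mean.
Total thickness L = 9.23 + 12.2 + 9.63 = 31.06 m.
Σ(b_i/K_i) = 9.23/123 + 12.2/0.00759 + 9.63/0.235 = 1648 d.
K_eq = L / Σ(b_i/K_i) = 31.06 / 1648 = 0.01884 m/day.
Q = K_eq · A · (Δh/L) = 0.01884 × 1710 × (16.3/31.06) = 16.91 m³/day.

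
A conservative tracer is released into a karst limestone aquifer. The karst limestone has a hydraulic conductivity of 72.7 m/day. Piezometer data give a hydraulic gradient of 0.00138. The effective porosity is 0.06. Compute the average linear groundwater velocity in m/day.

1.67

Hydraulic gradient i = 0.00138.
Darcy flux q = K · i = 72.70 × 0.001380 = 0.1003 m/day.
Seepage velocity v = q / n_e = 0.1003 / 0.06 = 1.672 m/day.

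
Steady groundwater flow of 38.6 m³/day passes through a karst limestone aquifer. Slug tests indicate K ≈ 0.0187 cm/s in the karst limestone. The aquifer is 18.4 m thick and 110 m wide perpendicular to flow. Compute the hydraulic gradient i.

0.00118

Convert K: 0.0187 cm/s × 864 = 16.16 m/day.
Cross-sectional area A = 110 × 18.4 = 2024 m².
From Q = K·A·i, i = Q / (K·A) = 38.6 / (16.16 × 2024) = 0.001180.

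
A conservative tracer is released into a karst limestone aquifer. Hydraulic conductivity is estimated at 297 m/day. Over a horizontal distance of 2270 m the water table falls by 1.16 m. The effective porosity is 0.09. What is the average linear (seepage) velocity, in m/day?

Hydraulic gradient i = Δh / L = 1.16 / 2270 = 0.0005110.
Darcy flux q = K · i = 297.0 × 0.0005110 = 0.1518 m/day.
Seepage velocity v = q / n_e = 0.1518 / 0.09 = 1.686 m/day.

1.69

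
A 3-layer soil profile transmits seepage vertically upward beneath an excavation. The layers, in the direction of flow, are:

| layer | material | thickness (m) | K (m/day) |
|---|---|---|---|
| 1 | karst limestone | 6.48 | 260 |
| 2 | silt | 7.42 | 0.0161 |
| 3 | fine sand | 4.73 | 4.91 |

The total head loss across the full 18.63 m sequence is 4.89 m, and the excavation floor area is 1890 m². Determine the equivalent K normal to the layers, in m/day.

0.0403

Flow is perpendicular to layering, so the layers act in series and the equivalent K is the thickness-weighted harmonic mean.
Total thickness L = 6.48 + 7.42 + 4.73 = 18.63 m.
Σ(b_i/K_i) = 6.48/260 + 7.42/0.0161 + 4.73/4.91 = 461.9 d.
K_eq = L / Σ(b_i/K_i) = 18.63 / 461.9 = 0.04034 m/day.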